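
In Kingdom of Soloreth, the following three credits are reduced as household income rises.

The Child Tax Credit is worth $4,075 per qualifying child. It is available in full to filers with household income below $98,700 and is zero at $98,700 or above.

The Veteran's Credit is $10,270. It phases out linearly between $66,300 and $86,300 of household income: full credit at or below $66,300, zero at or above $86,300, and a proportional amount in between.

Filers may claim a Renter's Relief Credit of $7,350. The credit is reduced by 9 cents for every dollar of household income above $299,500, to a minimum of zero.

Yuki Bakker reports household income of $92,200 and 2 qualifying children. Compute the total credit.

Child Tax Credit: base = 2 × $4,075 = $8,150. $92,200 is below the $98,700 cutoff, so the full $8,150 applies.
Veteran's Credit: $92,200 is at or above $86,300, so the credit is $0.
Renter's Relief Credit: $92,200 is at or below the $299,500 threshold, so the full $7,350 applies.
Total: $8,150 + $0 + $7,350 = $15,500.

$15,500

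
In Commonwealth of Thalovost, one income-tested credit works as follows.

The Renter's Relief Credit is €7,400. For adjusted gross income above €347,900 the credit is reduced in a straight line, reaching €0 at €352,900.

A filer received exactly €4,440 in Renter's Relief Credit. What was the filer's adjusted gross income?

€349,900

€4,440 is 4,440/7,400 of the full €7,400, so 2,960/7,400 of the €5,000 range has been used: income = €347,900 + €5,000 × 2,960/7,400 = €349,900.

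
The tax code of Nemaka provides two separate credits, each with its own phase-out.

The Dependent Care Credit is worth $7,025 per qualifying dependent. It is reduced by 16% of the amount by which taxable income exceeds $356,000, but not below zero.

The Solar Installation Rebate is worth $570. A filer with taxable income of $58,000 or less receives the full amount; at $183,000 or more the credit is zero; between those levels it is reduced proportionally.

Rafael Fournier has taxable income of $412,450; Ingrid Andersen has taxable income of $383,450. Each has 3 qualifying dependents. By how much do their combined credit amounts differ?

Rafael ($412,450): Dependent Care Credit: base = 3 × $7,025 = $21,075. 16% of the $56,450 excess over $356,000 is $9,032; credit = $21,075 − $9,032 = $12,043. Solar Installation Rebate: $412,450 is at or above $183,000, so the credit is $0. total $12,043 + $0 = $12,043
Ingrid ($383,450): Dependent Care Credit: base = 3 × $7,025 = $21,075. 16% of the $27,450 excess over $356,000 is $4,392; credit = $21,075 − $4,392 = $16,683. Solar Installation Rebate: $383,450 is at or above $183,000, so the credit is $0. total $16,683 + $0 = $16,683
Difference: |$12,043 − $16,683| = $4,640.

$4,640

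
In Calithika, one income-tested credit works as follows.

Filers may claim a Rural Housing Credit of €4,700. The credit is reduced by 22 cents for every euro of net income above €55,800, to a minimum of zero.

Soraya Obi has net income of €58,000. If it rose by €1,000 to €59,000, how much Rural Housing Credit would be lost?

€220

At €58,000 — 22% of the €2,200 excess over €55,800 is €484; credit = €4,700 − €484 = €4,216.
At €59,000 — 22% of the €3,200 excess over €55,800 is €704; credit = €4,700 − €704 = €3,996.
Lost: €4,216 − €3,996 = €220.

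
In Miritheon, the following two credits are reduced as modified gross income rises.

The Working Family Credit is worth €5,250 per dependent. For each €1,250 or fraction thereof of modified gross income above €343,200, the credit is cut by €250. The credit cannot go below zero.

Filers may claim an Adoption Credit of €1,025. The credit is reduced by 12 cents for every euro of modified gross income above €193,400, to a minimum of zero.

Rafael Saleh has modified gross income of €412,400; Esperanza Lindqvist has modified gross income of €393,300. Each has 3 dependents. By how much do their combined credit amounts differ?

€3,750

Rafael (€412,400): Working Family Credit: base = 3 × €5,250 = €15,750. income exceeds €343,200 by €69,200, which is 56 full-or-partial €1,250 increments; reduction = 56 × €250 = €14,000, leaving €1,750. Adoption Credit: 12% of the €219,000 excess over €193,400 is €26,280 ≥ base, so the credit is €0. total €1,750 + €0 = €1,750
Esperanza (€393,300): Working Family Credit: base = 3 × €5,250 = €15,750. income exceeds €343,200 by €50,100, which is 41 full-or-partial €1,250 increments; reduction = 41 × €250 = €10,250, leaving €5,500. Adoption Credit: 12% of the €199,900 excess over €193,400 is €23,988 ≥ base, so the credit is €0. total €5,500 + €0 = €5,500
Difference: |€1,750 − €5,500| = €3,750.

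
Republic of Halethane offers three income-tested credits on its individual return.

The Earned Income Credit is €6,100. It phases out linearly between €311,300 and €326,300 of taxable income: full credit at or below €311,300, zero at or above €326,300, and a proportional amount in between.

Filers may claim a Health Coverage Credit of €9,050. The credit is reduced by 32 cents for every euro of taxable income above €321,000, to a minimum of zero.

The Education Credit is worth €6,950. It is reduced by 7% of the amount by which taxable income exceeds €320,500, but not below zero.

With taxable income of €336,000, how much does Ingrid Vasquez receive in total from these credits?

Earned Income Credit: €336,000 is at or above €326,300, so the credit is €0.
Health Coverage Credit: 32% of the €15,000 excess over €321,000 is €4,800; credit = €9,050 − €4,800 = €4,250.
Education Credit: 7% of the €15,500 excess over €320,500 is €1,085; credit = €6,950 − €1,085 = €5,865.
Total: €0 + €4,250 + €5,865 = €10,115.

€10,115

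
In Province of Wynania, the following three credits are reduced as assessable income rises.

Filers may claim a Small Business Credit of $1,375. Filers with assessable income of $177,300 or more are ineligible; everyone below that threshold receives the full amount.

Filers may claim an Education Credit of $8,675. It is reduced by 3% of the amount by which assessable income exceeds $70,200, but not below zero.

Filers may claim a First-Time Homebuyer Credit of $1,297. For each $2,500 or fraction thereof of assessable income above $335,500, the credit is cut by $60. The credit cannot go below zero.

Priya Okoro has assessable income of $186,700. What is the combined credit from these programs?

$6,477

Small Business Credit: $186,700 meets or exceeds the $177,300 cutoff, so the credit is $0.
Education Credit: 3% of the $116,500 excess over $70,200 is $3,495; credit = $8,675 − $3,495 = $5,180.
First-Time Homebuyer Credit: $186,700 is at or below the $335,500 threshold, so the full $1,297 applies.
Total: $0 + $5,180 + $1,297 = $6,477.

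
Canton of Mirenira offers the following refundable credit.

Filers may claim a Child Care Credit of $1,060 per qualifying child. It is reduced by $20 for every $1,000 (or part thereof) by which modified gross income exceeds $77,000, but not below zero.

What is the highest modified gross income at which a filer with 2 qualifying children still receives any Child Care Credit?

Full credit = 2 × $1,060 = $2,120.
After 105 increments the reduction is 105 × $20 = $2,100, leaving $20; one more increment wipes it out. Increment 105 ends at excess 105 × $1,000 = $105,000, so the highest qualifying income is $77,000 + $105,000 = $182,000.

$182,000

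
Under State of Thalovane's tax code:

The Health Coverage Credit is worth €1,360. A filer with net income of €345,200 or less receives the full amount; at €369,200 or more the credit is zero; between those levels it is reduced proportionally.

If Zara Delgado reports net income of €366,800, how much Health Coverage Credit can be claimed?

Health Coverage Credit: €366,800 is €21,600 into a €24,000 phase-out range, leaving 2,400/24,000 of the credit: €1,360 × 2,400/24,000 = €136.

€136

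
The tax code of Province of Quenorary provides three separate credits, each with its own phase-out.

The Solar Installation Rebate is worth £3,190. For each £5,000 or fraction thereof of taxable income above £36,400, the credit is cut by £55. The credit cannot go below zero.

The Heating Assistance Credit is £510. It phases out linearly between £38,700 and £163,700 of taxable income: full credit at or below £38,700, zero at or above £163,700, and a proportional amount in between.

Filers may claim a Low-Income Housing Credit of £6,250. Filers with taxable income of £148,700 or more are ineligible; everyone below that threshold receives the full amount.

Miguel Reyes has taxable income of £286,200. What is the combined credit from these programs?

£440

Solar Installation Rebate: income exceeds £36,400 by £249,800, which is 50 full-or-partial £5,000 increments; reduction = 50 × £55 = £2,750, leaving £440.
Heating Assistance Credit: £286,200 is at or above £163,700, so the credit is £0.
Low-Income Housing Credit: £286,200 meets or exceeds the £148,700 cutoff, so the credit is £0.
Total: £440 + £0 + £0 = £440.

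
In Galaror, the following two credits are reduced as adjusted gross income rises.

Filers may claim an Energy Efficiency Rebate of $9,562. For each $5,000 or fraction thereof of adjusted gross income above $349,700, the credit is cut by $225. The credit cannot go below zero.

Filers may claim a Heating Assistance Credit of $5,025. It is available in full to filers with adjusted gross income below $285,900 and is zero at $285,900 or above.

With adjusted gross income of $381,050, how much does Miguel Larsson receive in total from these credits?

$7,987

Energy Efficiency Rebate: income exceeds $349,700 by $31,350, which is 7 full-or-partial $5,000 increments; reduction = 7 × $225 = $1,575, leaving $7,987.
Heating Assistance Credit: $381,050 meets or exceeds the $285,900 cutoff, so the credit is $0.
Total: $7,987 + $0 = $7,987.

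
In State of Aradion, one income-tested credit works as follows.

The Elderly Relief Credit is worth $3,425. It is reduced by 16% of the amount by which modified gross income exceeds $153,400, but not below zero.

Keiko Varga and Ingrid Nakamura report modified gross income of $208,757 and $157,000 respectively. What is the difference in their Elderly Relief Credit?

$2,849

Keiko ($208,757): Elderly Relief Credit: 16% of the $55,357 excess over $153,400 is $8,857.12 ≥ base, so the credit is $0.
Ingrid ($157,000): Elderly Relief Credit: 16% of the $3,600 excess over $153,400 is $576; credit = $3,425 − $576 = $2,849.
Difference: |$0 − $2,849| = $2,849.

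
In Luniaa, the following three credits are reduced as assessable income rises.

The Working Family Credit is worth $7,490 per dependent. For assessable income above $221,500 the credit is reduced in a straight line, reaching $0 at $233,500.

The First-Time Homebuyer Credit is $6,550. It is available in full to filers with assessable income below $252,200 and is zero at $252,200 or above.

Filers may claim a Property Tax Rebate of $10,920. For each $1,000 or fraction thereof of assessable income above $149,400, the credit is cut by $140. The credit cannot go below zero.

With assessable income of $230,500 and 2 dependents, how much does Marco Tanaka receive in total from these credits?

Working Family Credit: base = 2 × $7,490 = $14,980. $230,500 is $9,000 into a $12,000 phase-out range, leaving 3,000/12,000 of the credit: $14,980 × 3,000/12,000 = $3,745.
First-Time Homebuyer Credit: $230,500 is below the $252,200 cutoff, so the full $6,550 applies.
Property Tax Rebate: income exceeds $149,400 by $81,100 → 82 increments × $140 = $11,480 ≥ base, so the credit is $0.
Total: $3,745 + $6,550 + $0 = $10,295.

$10,295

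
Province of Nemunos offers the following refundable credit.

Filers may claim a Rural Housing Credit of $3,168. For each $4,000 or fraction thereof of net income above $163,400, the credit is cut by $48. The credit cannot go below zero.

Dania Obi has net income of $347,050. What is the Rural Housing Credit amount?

$960

Rural Housing Credit: income exceeds $163,400 by $183,650, which is 46 full-or-partial $4,000 increments; reduction = 46 × $48 = $2,208, leaving $960.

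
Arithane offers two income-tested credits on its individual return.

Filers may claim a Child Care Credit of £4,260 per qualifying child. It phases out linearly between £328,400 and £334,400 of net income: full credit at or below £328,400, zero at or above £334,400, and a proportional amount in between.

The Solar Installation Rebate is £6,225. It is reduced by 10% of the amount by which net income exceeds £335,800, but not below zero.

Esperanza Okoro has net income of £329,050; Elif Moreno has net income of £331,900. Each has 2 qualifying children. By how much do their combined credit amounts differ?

£4,047

Esperanza (£329,050): Child Care Credit: base = 2 × £4,260 = £8,520. £329,050 is £650 into a £6,000 phase-out range, leaving 5,350/6,000 of the credit: £8,520 × 5,350/6,000 = £7,597. Solar Installation Rebate: £329,050 is at or below the £335,800 threshold, so the full £6,225 applies. total £7,597 + £6,225 = £13,822
Elif (£331,900): Child Care Credit: base = 2 × £4,260 = £8,520. £331,900 is £3,500 into a £6,000 phase-out range, leaving 2,500/6,000 of the credit: £8,520 × 2,500/6,000 = £3,550. Solar Installation Rebate: £331,900 is at or below the £335,800 threshold, so the full £6,225 applies. total £3,550 + £6,225 = £9,775
Difference: |£13,822 − £9,775| = £4,047.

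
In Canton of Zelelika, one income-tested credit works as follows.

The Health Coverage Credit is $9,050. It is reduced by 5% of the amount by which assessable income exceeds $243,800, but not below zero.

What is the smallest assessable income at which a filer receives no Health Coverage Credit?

$424,800

The credit falls by 5% of each dollar above $243,800, so it reaches zero when the excess is $9,050 / 5% = $181,000: income = $243,800 + $181,000 = $424,800.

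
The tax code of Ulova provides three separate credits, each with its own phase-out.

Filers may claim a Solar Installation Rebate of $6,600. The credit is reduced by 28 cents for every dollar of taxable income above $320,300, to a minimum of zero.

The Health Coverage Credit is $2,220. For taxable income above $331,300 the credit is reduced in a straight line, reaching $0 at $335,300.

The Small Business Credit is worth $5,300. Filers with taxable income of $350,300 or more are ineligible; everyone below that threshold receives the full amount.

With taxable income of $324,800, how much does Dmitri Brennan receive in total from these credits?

$12,860

Solar Installation Rebate: 28% of the $4,500 excess over $320,300 is $1,260; credit = $6,600 − $1,260 = $5,340.
Health Coverage Credit: $324,800 is at or below the $331,300 threshold, so the full $2,220 applies.
Small Business Credit: $324,800 is below the $350,300 cutoff, so the full $5,300 applies.
Total: $5,340 + $2,220 + $5,300 = $12,860.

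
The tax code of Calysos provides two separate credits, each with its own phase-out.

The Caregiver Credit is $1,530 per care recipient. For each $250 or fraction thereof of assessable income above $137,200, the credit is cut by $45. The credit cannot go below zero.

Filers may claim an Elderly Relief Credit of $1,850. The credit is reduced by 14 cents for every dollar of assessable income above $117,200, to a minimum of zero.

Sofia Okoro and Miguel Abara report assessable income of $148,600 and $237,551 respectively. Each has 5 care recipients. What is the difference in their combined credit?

Sofia ($148,600): Caregiver Credit: base = 5 × $1,530 = $7,650. income exceeds $137,200 by $11,400, which is 46 full-or-partial $250 increments; reduction = 46 × $45 = $2,070, leaving $5,580. Elderly Relief Credit: 14% of the $31,400 excess over $117,200 is $4,396 ≥ base, so the credit is $0. total $5,580 + $0 = $5,580
Miguel ($237,551): Caregiver Credit: base = 5 × $1,530 = $7,650. income exceeds $137,200 by $100,351 → 402 increments × $45 = $18,090 ≥ base, so the credit is $0. Elderly Relief Credit: 14% of the $120,351 excess over $117,200 is $16,849.14 ≥ base, so the credit is $0. total $0 + $0 = $0
Difference: |$5,580 − $0| = $5,580.

$5,580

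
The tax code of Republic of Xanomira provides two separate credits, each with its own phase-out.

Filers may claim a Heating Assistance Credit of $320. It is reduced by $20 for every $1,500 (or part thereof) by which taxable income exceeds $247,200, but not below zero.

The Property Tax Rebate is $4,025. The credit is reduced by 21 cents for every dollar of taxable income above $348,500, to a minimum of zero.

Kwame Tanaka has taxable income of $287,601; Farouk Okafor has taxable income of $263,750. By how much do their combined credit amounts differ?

$80

Kwame ($287,601): Heating Assistance Credit: income exceeds $247,200 by $40,401 → 27 increments × $20 = $540 ≥ base, so the credit is $0. Property Tax Rebate: $287,601 is at or below the $348,500 threshold, so the full $4,025 applies. total $0 + $4,025 = $4,025
Farouk ($263,750): Heating Assistance Credit: income exceeds $247,200 by $16,550, which is 12 full-or-partial $1,500 increments; reduction = 12 × $20 = $240, leaving $80. Property Tax Rebate: $263,750 is at or below the $348,500 threshold, so the full $4,025 applies. total $80 + $4,025 = $4,105
Difference: |$4,025 − $4,105| = $80.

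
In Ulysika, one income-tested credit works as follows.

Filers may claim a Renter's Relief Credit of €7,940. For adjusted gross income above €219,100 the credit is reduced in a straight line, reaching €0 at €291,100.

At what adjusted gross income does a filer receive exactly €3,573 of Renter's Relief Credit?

€3,573 is 3,573/7,940 of the full €7,940, so 4,367/7,940 of the €72,000 range has been used: income = €219,100 + €72,000 × 4,367/7,940 = €258,700.

€258,700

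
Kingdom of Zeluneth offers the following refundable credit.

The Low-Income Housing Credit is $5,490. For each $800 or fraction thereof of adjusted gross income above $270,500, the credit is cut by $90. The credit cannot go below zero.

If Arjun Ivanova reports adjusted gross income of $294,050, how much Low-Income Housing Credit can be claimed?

$2,790

Low-Income Housing Credit: income exceeds $270,500 by $23,550, which is 30 full-or-partial $800 increments; reduction = 30 × $90 = $2,700, leaving $2,790.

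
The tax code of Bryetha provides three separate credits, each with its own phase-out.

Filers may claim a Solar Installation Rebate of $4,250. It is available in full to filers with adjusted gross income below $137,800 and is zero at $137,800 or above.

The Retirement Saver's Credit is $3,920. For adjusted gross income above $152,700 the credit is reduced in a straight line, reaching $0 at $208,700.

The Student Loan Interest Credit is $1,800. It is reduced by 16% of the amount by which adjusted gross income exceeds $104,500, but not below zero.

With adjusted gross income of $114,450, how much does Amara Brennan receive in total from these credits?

$8,378

Solar Installation Rebate: $114,450 is below the $137,800 cutoff, so the full $4,250 applies.
Retirement Saver's Credit: $114,450 is at or below the $152,700 threshold, so the full $3,920 applies.
Student Loan Interest Credit: 16% of the $9,950 excess over $104,500 is $1,592; credit = $1,800 − $1,592 = $208.
Total: $4,250 + $3,920 + $208 = $8,378.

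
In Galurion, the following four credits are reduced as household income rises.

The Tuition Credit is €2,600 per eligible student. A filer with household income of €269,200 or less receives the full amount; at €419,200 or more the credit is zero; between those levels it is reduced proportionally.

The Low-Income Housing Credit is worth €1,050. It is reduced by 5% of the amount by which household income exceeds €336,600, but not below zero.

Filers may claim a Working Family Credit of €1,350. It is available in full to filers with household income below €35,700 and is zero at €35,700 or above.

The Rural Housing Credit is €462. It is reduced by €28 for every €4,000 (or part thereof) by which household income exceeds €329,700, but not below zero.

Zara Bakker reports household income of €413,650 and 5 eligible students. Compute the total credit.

€481

Tuition Credit: base = 5 × €2,600 = €13,000. €413,650 is €144,450 into a €150,000 phase-out range, leaving 5,550/150,000 of the credit: €13,000 × 5,550/150,000 = €481.
Low-Income Housing Credit: 5% of the €77,050 excess over €336,600 is €3,852.50 ≥ base, so the credit is €0.
Working Family Credit: €413,650 meets or exceeds the €35,700 cutoff, so the credit is €0.
Rural Housing Credit: income exceeds €329,700 by €83,950 → 21 increments × €28 = €588 ≥ base, so the credit is €0.
Total: €481 + €0 + €0 + €0 = €481.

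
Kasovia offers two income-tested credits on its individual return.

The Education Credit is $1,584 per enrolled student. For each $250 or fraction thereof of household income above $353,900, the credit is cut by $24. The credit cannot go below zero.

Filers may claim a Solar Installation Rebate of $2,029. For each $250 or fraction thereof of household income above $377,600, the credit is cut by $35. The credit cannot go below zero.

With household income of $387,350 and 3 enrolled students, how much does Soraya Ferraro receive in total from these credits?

Education Credit: base = 3 × $1,584 = $4,752. income exceeds $353,900 by $33,450, which is 134 full-or-partial $250 increments; reduction = 134 × $24 = $3,216, leaving $1,536.
Solar Installation Rebate: income exceeds $377,600 by $9,750, which is 39 full-or-partial $250 increments; reduction = 39 × $35 = $1,365, leaving $664.
Total: $1,536 + $664 = $2,200.

$2,200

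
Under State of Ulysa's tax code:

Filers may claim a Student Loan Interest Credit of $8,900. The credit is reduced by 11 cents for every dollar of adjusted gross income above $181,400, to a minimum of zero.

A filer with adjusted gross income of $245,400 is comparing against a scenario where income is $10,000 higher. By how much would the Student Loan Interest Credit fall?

At $245,400 — 11% of the $64,000 excess over $181,400 is $7,040; credit = $8,900 − $7,040 = $1,860.
At $255,400 — 11% of the $74,000 excess over $181,400 is $8,140; credit = $8,900 − $8,140 = $760.
Lost: $1,860 − $760 = $1,100.

$1,100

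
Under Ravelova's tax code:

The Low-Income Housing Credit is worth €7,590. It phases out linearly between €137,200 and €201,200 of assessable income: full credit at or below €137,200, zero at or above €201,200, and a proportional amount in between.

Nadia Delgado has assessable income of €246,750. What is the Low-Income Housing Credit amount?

€0

Low-Income Housing Credit: €246,750 is at or above €201,200, so the credit is €0.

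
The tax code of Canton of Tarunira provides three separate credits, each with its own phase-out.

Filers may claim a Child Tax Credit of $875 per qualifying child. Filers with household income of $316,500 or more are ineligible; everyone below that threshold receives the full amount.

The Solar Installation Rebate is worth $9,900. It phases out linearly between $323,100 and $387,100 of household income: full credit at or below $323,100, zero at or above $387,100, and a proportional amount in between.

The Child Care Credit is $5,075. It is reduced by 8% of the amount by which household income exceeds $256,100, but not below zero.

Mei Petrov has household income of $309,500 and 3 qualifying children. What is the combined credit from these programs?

$13,328

Child Tax Credit: base = 3 × $875 = $2,625. $309,500 is below the $316,500 cutoff, so the full $2,625 applies.
Solar Installation Rebate: $309,500 is at or below the $323,100 threshold, so the full $9,900 applies.
Child Care Credit: 8% of the $53,400 excess over $256,100 is $4,272; credit = $5,075 − $4,272 = $803.
Total: $2,625 + $9,900 + $803 = $13,328.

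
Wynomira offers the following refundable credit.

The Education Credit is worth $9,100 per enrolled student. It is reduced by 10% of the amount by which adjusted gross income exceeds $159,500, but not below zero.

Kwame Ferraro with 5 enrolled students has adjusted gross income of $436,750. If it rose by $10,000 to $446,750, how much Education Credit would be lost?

At $436,750 — base = 5 × $9,100 = $45,500. 10% of the $277,250 excess over $159,500 is $27,725; credit = $45,500 − $27,725 = $17,775.
At $446,750 — base = 5 × $9,100 = $45,500. 10% of the $287,250 excess over $159,500 is $28,725; credit = $45,500 − $28,725 = $16,775.
Lost: $17,775 − $16,775 = $1,000.

$1,000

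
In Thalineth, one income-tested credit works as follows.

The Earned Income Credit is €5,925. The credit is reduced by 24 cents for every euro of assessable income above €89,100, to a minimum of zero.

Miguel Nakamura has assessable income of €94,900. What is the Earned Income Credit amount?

Earned Income Credit: 24% of the €5,800 excess over €89,100 is €1,392; credit = €5,925 − €1,392 = €4,533.

€4,533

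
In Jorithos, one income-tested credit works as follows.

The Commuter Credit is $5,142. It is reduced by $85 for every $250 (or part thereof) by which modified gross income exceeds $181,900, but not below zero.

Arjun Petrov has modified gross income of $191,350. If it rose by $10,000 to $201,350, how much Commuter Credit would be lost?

$1,912

At $191,350 — income exceeds $181,900 by $9,450, which is 38 full-or-partial $250 increments; reduction = 38 × $85 = $3,230, leaving $1,912.
At $201,350 — income exceeds $181,900 by $19,450 → 78 increments × $85 = $6,630 ≥ base, so the credit is $0.
Lost: $1,912 − $0 = $1,912.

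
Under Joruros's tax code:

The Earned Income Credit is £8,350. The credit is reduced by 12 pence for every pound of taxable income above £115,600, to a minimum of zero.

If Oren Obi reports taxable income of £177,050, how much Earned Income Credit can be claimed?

Earned Income Credit: 12% of the £61,450 excess over £115,600 is £7,374; credit = £8,350 − £7,374 = £976.

£976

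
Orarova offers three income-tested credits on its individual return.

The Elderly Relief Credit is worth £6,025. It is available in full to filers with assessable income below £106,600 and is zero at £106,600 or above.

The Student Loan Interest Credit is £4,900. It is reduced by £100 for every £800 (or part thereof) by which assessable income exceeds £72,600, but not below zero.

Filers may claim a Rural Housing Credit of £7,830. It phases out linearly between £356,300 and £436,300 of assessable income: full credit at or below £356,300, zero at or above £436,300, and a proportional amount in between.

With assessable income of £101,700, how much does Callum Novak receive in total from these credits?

£15,055

Elderly Relief Credit: £101,700 is below the £106,600 cutoff, so the full £6,025 applies.
Student Loan Interest Credit: income exceeds £72,600 by £29,100, which is 37 full-or-partial £800 increments; reduction = 37 × £100 = £3,700, leaving £1,200.
Rural Housing Credit: £101,700 is at or below the £356,300 threshold, so the full £7,830 applies.
Total: £6,025 + £1,200 + £7,830 = £15,055.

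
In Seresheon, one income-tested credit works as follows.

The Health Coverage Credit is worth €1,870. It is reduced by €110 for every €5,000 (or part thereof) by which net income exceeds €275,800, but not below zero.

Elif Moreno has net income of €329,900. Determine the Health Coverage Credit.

€660

Health Coverage Credit: income exceeds €275,800 by €54,100, which is 11 full-or-partial €5,000 increments; reduction = 11 × €110 = €1,210, leaving €660.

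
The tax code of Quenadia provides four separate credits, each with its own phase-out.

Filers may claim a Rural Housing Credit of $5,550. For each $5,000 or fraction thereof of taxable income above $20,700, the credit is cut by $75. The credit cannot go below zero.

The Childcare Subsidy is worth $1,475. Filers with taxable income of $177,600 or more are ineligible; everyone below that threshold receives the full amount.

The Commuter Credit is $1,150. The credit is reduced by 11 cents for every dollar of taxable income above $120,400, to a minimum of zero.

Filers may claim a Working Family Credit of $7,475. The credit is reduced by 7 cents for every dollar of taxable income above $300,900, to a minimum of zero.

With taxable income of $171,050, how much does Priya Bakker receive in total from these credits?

Rural Housing Credit: income exceeds $20,700 by $150,350, which is 31 full-or-partial $5,000 increments; reduction = 31 × $75 = $2,325, leaving $3,225.
Childcare Subsidy: $171,050 is below the $177,600 cutoff, so the full $1,475 applies.
Commuter Credit: 11% of the $50,650 excess over $120,400 is $5,571.50 ≥ base, so the credit is $0.
Working Family Credit: $171,050 is at or below the $300,900 threshold, so the full $7,475 applies.
Total: $3,225 + $1,475 + $0 + $7,475 = $12,175.

$12,175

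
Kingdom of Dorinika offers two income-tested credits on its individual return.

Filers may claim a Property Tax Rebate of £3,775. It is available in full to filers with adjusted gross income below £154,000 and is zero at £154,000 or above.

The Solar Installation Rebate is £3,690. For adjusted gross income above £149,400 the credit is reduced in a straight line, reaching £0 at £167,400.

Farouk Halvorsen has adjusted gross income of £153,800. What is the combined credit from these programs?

Property Tax Rebate: £153,800 is below the £154,000 cutoff, so the full £3,775 applies.
Solar Installation Rebate: £153,800 is £4,400 into a £18,000 phase-out range, leaving 13,600/18,000 of the credit: £3,690 × 13,600/18,000 = £2,788.
Total: £3,775 + £2,788 = £6,563.

£6,563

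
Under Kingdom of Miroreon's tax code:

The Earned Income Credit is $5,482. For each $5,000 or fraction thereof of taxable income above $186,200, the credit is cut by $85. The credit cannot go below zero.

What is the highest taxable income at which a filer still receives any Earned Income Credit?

$506,200

After 64 increments the reduction is 64 × $85 = $5,440, leaving $42; one more increment wipes it out. Increment 64 ends at excess 64 × $5,000 = $320,000, so the highest qualifying income is $186,200 + $320,000 = $506,200.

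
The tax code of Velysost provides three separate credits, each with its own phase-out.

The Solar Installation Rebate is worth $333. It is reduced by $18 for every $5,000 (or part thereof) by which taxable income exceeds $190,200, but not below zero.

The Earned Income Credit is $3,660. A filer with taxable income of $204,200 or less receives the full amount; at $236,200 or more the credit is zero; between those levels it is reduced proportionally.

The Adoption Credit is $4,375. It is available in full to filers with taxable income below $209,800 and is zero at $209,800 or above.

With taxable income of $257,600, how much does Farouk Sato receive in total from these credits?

$81

Solar Installation Rebate: income exceeds $190,200 by $67,400, which is 14 full-or-partial $5,000 increments; reduction = 14 × $18 = $252, leaving $81.
Earned Income Credit: $257,600 is at or above $236,200, so the credit is $0.
Adoption Credit: $257,600 meets or exceeds the $209,800 cutoff, so the credit is $0.
Total: $81 + $0 + $0 = $81.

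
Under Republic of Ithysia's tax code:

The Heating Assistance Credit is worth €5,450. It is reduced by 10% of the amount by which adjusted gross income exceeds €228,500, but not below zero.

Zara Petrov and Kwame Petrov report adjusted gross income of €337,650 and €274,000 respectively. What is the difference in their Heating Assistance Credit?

Zara (€337,650): Heating Assistance Credit: 10% of the €109,150 excess over €228,500 is €10,915 ≥ base, so the credit is €0.
Kwame (€274,000): Heating Assistance Credit: 10% of the €45,500 excess over €228,500 is €4,550; credit = €5,450 − €4,550 = €900.
Difference: |€0 − €900| = €900.

€900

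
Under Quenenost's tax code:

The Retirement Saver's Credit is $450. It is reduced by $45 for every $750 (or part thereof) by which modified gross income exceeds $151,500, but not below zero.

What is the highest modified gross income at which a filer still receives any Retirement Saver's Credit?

$158,250

After 9 increments the reduction is 9 × $45 = $405, leaving $45; one more increment wipes it out. Increment 9 ends at excess 9 × $750 = $6,750, so the highest qualifying income is $151,500 + $6,750 = $158,250.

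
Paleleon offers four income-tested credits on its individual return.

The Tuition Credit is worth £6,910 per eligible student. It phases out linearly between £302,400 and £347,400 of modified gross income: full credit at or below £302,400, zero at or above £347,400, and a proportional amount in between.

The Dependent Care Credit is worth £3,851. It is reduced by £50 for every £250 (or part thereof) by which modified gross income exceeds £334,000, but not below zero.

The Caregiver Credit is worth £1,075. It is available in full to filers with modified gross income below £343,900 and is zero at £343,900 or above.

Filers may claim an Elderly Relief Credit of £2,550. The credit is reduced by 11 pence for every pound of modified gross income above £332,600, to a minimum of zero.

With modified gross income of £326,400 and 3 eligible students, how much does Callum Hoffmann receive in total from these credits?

£17,150

Tuition Credit: base = 3 × £6,910 = £20,730. £326,400 is £24,000 into a £45,000 phase-out range, leaving 21,000/45,000 of the credit: £20,730 × 21,000/45,000 = £9,674.
Dependent Care Credit: £326,400 is at or below the £334,000 threshold, so the full £3,851 applies.
Caregiver Credit: £326,400 is below the £343,900 cutoff, so the full £1,075 applies.
Elderly Relief Credit: £326,400 is at or below the £332,600 threshold, so the full £2,550 applies.
Total: £9,674 + £3,851 + £1,075 + £2,550 = £17,150.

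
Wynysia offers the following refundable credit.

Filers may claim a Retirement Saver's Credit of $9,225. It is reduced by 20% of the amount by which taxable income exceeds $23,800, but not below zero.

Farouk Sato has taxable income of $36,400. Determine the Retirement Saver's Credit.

$6,705

Retirement Saver's Credit: 20% of the $12,600 excess over $23,800 is $2,520; credit = $9,225 − $2,520 = $6,705.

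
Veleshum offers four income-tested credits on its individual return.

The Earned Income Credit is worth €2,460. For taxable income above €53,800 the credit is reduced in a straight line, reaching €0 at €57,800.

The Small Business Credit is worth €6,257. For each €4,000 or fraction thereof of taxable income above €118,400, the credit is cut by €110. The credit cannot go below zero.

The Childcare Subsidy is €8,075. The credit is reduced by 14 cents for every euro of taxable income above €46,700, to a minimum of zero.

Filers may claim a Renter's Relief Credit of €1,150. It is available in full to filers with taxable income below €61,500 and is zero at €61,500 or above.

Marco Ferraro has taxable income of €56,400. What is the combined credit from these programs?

Earned Income Credit: €56,400 is €2,600 into a €4,000 phase-out range, leaving 1,400/4,000 of the credit: €2,460 × 1,400/4,000 = €861.
Small Business Credit: €56,400 is at or below the €118,400 threshold, so the full €6,257 applies.
Childcare Subsidy: 14% of the €9,700 excess over €46,700 is €1,358; credit = €8,075 − €1,358 = €6,717.
Renter's Relief Credit: €56,400 is below the €61,500 cutoff, so the full €1,150 applies.
Total: €861 + €6,257 + €6,717 + €1,150 = €14,985.

€14,985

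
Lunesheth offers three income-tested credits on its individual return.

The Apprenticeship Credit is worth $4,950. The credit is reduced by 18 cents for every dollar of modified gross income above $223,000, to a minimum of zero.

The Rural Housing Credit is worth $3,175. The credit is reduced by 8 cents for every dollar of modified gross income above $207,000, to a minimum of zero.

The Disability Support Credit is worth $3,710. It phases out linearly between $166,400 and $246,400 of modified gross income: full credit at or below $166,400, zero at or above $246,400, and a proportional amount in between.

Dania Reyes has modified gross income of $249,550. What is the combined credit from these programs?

$171

Apprenticeship Credit: 18% of the $26,550 excess over $223,000 is $4,779; credit = $4,950 − $4,779 = $171.
Rural Housing Credit: 8% of the $42,550 excess over $207,000 is $3,404 ≥ base, so the credit is $0.
Disability Support Credit: $249,550 is at or above $246,400, so the credit is $0.
Total: $171 + $0 + $0 = $171.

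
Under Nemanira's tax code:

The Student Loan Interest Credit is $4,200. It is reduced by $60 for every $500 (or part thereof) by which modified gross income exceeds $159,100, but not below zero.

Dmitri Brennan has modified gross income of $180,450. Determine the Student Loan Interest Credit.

Student Loan Interest Credit: income exceeds $159,100 by $21,350, which is 43 full-or-partial $500 increments; reduction = 43 × $60 = $2,580, leaving $1,620.

$1,620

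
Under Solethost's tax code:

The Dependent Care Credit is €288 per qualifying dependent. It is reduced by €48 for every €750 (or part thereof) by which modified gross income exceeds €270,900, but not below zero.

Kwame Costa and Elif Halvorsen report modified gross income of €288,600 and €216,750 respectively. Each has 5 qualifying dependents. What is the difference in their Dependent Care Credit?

€1,152

Kwame (€288,600): Dependent Care Credit: base = 5 × €288 = €1,440. income exceeds €270,900 by €17,700, which is 24 full-or-partial €750 increments; reduction = 24 × €48 = €1,152, leaving €288.
Elif (€216,750): Dependent Care Credit: base = 5 × €288 = €1,440. €216,750 is at or below the €270,900 threshold, so the full €1,440 applies.
Difference: |€288 − €1,440| = €1,152.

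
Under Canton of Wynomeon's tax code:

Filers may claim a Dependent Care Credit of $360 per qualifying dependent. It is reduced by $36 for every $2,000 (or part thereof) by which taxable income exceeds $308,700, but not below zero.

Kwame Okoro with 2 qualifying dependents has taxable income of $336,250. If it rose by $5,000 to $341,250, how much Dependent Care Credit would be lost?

$108

At $336,250 — base = 2 × $360 = $720. income exceeds $308,700 by $27,550, which is 14 full-or-partial $2,000 increments; reduction = 14 × $36 = $504, leaving $216.
At $341,250 — base = 2 × $360 = $720. income exceeds $308,700 by $32,550, which is 17 full-or-partial $2,000 increments; reduction = 17 × $36 = $612, leaving $108.
Lost: $216 − $108 = $108.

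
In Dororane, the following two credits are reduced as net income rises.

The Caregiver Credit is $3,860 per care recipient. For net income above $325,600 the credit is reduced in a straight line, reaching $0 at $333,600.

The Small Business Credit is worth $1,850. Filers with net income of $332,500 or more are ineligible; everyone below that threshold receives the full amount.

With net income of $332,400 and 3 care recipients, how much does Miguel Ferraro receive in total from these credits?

$3,587

Caregiver Credit: base = 3 × $3,860 = $11,580. $332,400 is $6,800 into a $8,000 phase-out range, leaving 1,200/8,000 of the credit: $11,580 × 1,200/8,000 = $1,737.
Small Business Credit: $332,400 is below the $332,500 cutoff, so the full $1,850 applies.
Total: $1,737 + $1,850 = $3,587.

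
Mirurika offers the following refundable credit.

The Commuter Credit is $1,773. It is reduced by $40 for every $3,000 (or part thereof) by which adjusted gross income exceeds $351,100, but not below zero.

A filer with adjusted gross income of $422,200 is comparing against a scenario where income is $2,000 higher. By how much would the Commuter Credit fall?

$40

At $422,200 — income exceeds $351,100 by $71,100, which is 24 full-or-partial $3,000 increments; reduction = 24 × $40 = $960, leaving $813.
At $424,200 — income exceeds $351,100 by $73,100, which is 25 full-or-partial $3,000 increments; reduction = 25 × $40 = $1,000, leaving $773.
Lost: $813 − $773 = $40.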